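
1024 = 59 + 965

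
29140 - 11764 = 17376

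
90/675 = 2/15 = 0.13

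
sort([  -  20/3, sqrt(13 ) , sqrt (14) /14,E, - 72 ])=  [ - 72, - 20/3, sqrt( 14) /14, E,sqrt ( 13 )] 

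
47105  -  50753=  - 3648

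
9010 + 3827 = 12837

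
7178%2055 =1013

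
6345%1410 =705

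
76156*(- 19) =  - 1446964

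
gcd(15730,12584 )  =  3146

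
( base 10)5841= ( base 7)23013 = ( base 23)B0M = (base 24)a39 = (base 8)13321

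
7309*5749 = 42019441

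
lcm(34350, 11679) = 583950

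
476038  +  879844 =1355882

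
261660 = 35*7476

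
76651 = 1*76651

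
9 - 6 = 3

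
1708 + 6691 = 8399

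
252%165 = 87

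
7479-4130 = 3349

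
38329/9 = 4258 + 7/9  =  4258.78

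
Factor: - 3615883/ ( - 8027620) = 2^( - 2) * 5^( - 1 )*17^1*227^1*937^1*401381^ ( - 1)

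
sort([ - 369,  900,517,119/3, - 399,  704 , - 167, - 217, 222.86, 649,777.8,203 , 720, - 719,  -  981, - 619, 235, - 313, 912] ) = [-981,-719,-619,-399, - 369, - 313,-217, - 167,119/3, 203, 222.86, 235, 517,649 , 704,720, 777.8,900,912] 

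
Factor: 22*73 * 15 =24090 = 2^1*3^1*5^1*11^1 *73^1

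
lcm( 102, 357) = 714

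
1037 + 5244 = 6281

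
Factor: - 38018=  - 2^1*19009^1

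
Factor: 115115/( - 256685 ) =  - 161/359 =-7^1*23^1*359^( - 1) 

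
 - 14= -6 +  - 8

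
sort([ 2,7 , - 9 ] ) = [-9, 2,7 ]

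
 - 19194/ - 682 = 28 + 49/341  =  28.14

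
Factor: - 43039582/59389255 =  - 2^1*5^( -1)*37^( - 1)*89^( - 1)* 3607^( - 1)*21519791^1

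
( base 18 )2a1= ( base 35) no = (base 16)33D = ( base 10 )829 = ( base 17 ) 2ED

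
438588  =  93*4716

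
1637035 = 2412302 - 775267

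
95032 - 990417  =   - 895385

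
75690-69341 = 6349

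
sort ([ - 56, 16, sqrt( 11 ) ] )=[ - 56,sqrt (11 ),16]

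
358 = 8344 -7986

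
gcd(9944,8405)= 1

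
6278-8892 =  - 2614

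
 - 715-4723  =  -5438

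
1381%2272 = 1381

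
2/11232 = 1/5616 = 0.00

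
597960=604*990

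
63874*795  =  50779830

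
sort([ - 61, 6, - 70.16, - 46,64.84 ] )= [ - 70.16,-61, - 46,6,64.84]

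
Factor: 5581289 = 7^1*41^1 * 19447^1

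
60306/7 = 8615  +  1/7 = 8615.14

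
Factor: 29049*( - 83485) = -2425155765 = - 3^1*5^1 * 23^1 *59^1*283^1 * 421^1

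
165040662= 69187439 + 95853223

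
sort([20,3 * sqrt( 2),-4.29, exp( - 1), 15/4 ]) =[  -  4.29,exp( - 1),15/4, 3 * sqrt( 2 ),  20 ] 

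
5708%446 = 356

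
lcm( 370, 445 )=32930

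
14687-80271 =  - 65584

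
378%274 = 104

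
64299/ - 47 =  - 64299/47 = -  1368.06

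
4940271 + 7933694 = 12873965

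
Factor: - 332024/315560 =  - 121/115=- 5^ ( - 1) * 11^2 * 23^( - 1)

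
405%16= 5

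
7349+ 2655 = 10004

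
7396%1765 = 336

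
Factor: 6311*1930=2^1*5^1*193^1*6311^1 = 12180230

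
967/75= 12+67/75  =  12.89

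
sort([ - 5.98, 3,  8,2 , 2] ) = [ - 5.98, 2, 2, 3, 8 ]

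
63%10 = 3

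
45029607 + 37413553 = 82443160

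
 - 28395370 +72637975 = 44242605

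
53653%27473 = 26180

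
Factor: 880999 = 7^1*127^1*991^1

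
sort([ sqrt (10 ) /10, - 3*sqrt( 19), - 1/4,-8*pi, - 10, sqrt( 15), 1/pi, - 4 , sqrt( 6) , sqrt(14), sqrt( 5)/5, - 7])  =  [ - 8*pi, - 3*sqrt( 19), - 10, - 7 , - 4, - 1/4,sqrt(10)/10, 1/pi,sqrt (5)/5, sqrt( 6), sqrt( 14), sqrt( 15) ]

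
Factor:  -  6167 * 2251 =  - 13881917 = - 7^1*881^1*2251^1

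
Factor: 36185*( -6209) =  - 5^1*7^1*887^1*7237^1 = -224672665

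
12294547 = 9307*1321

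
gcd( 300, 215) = 5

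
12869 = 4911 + 7958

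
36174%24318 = 11856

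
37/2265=37/2265 = 0.02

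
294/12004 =147/6002 = 0.02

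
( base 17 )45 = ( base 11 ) 67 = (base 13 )58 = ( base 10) 73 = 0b1001001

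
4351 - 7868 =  - 3517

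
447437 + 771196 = 1218633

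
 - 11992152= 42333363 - 54325515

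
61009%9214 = 5725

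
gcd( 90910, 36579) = 1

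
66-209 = - 143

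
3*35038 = 105114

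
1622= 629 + 993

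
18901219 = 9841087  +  9060132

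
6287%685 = 122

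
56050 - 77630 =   -  21580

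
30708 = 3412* 9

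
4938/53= 93 + 9/53 = 93.17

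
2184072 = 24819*88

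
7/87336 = 7/87336 = 0.00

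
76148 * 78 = 5939544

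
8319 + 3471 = 11790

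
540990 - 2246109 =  - 1705119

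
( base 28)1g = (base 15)2e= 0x2C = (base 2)101100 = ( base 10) 44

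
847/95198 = 847/95198 = 0.01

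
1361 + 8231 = 9592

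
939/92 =939/92  =  10.21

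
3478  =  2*1739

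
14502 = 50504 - 36002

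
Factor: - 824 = -2^3*103^1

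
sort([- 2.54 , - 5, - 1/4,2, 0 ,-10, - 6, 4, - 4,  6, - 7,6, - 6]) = [ - 10, - 7, - 6, - 6, - 5 , - 4, - 2.54, - 1/4, 0, 2,4 , 6,6]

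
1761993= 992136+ 769857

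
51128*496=25359488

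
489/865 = 489/865  =  0.57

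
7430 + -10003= - 2573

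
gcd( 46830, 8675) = 5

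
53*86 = 4558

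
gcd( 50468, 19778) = 682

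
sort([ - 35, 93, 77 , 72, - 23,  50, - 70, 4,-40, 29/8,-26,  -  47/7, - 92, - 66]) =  [  -  92,-70  ,-66, - 40,-35, - 26, - 23, - 47/7, 29/8,4, 50 , 72, 77, 93 ]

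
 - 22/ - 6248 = 1/284  =  0.00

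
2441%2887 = 2441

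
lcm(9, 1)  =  9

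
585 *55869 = 32683365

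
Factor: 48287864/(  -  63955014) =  - 24143932/31977507 = - 2^2*3^(  -  1 )*271^1*22273^1* 10659169^( - 1 )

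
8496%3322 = 1852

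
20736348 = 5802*3574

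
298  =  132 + 166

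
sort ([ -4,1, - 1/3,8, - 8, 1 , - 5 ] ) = [-8, -5, - 4,  -  1/3,1, 1, 8 ]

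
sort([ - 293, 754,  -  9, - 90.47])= [-293, - 90.47,-9,754] 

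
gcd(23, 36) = 1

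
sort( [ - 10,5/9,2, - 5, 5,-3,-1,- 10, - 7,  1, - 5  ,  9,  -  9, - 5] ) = [ - 10 , - 10, - 9,  -  7,-5,-5, - 5, -3, - 1,5/9,1,2,5,9] 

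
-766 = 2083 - 2849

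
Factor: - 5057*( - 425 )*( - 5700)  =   - 12250582500 = -2^2*3^1*5^4*13^1*17^1*19^1*389^1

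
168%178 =168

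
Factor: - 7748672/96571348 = -1937168/24142837 = -2^4*41^1*257^(  -  1)*2953^1 * 93941^(  -  1) 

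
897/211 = 897/211 = 4.25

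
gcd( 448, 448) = 448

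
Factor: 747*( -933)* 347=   -3^3 *83^1* 311^1 * 347^1= - 241841997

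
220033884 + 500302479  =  720336363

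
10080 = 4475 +5605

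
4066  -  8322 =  - 4256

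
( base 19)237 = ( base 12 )556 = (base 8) 1422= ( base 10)786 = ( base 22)1dg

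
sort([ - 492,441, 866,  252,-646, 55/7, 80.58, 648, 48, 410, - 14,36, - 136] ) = [ - 646,-492, - 136, - 14,55/7,36, 48,80.58,252,410, 441, 648 , 866 ] 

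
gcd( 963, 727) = 1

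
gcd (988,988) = 988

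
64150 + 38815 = 102965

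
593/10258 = 593/10258  =  0.06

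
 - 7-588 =  -  595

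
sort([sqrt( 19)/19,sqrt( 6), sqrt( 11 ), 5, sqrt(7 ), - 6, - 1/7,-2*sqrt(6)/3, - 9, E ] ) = [ - 9, -6, - 2*sqrt (6 ) /3, - 1/7, sqrt(19)/19, sqrt( 6), sqrt( 7), E, sqrt( 11),5 ] 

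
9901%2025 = 1801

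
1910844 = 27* 70772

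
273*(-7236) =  - 1975428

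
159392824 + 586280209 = 745673033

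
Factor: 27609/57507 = 9203/19169 = 29^( - 1 )*661^( - 1 )*9203^1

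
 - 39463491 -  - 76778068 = 37314577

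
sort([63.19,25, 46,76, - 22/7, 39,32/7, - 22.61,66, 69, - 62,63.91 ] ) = [-62, - 22.61, - 22/7,32/7,  25, 39,46,63.19, 63.91,66, 69,76] 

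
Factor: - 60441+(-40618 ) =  - 7^1  *14437^1=-101059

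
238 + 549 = 787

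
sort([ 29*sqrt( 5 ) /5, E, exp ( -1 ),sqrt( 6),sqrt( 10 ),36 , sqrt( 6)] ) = [exp( - 1) , sqrt(6 ), sqrt( 6 ),E,sqrt( 10),29*sqrt (5)/5,36] 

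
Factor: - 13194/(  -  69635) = 2^1*  3^2*5^(  -  1)  *19^(-1) = 18/95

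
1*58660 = 58660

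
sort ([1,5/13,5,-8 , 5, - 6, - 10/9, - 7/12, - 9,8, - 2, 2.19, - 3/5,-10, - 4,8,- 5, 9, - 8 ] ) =[ - 10,  -  9, - 8, - 8, - 6, - 5, - 4, -2, - 10/9,- 3/5, - 7/12, 5/13, 1,2.19,5,5,8 , 8,9]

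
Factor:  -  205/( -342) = 2^(-1)*3^( - 2 )*5^1*19^(  -  1 ) * 41^1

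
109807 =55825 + 53982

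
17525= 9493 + 8032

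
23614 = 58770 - 35156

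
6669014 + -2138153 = 4530861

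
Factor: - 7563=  - 3^1*2521^1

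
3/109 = 3/109 = 0.03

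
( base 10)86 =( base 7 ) 152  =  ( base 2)1010110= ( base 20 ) 46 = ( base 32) 2m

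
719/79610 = 719/79610 =0.01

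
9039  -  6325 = 2714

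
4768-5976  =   - 1208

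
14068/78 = 7034/39 = 180.36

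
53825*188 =10119100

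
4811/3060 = 283/180 = 1.57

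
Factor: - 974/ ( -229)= 2^1*229^( - 1 )*487^1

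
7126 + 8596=15722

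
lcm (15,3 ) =15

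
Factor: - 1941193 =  - 1941193^1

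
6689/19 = 352 + 1/19  =  352.05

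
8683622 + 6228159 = 14911781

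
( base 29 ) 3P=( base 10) 112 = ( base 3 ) 11011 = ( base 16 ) 70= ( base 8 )160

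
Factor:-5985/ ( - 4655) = 9/7 = 3^2 *7^ ( - 1) 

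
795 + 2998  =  3793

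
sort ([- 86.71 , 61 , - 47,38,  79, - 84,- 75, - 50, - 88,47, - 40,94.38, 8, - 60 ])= [ - 88,-86.71 , - 84, - 75 ,-60, - 50, - 47, - 40, 8, 38,47,  61,79,  94.38] 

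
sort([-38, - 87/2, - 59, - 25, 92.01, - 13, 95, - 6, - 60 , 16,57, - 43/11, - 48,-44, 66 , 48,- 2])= [-60,-59 , - 48 , - 44,-87/2, - 38, - 25, - 13,  -  6, - 43/11,- 2, 16, 48, 57 , 66,92.01, 95 ] 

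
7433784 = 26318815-18885031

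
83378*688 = 57364064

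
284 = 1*284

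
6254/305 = 20 + 154/305 = 20.50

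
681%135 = 6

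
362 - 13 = 349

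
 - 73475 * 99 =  - 7274025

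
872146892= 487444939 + 384701953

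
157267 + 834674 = 991941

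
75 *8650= 648750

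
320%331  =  320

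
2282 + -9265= - 6983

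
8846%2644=914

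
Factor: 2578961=7^1*11^1*33493^1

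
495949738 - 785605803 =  - 289656065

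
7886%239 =238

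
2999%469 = 185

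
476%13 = 8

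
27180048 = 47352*574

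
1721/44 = 1721/44 =39.11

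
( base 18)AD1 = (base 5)102400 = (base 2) 110110010011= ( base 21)7IA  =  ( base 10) 3475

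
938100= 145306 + 792794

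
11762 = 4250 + 7512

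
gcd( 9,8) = 1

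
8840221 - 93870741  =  -85030520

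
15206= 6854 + 8352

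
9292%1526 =136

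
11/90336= 11/90336 = 0.00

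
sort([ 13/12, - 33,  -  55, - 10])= [ - 55, - 33, - 10, 13/12 ]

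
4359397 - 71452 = 4287945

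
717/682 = 1 +35/682 =1.05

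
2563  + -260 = 2303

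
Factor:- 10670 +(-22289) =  - 23^1*1433^1 = - 32959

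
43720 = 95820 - 52100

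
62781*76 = 4771356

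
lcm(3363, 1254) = 73986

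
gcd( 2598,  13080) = 6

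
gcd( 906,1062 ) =6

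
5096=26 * 196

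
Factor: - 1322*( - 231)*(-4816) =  - 2^5*3^1*7^2 * 11^1*43^1*661^1= - 1470719712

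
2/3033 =2/3033 = 0.00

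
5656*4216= 23845696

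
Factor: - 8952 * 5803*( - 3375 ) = 2^3 * 3^4*5^3*7^1* 373^1*829^1 = 175326039000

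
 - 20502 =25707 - 46209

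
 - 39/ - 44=39/44=0.89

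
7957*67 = 533119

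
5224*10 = 52240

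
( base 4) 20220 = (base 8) 1050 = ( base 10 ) 552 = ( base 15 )26C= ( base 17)1F8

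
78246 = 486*161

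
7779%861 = 30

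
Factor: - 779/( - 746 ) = 2^( - 1)*19^1*41^1*373^( - 1 )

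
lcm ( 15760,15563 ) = 1245040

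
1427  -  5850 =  - 4423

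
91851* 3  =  275553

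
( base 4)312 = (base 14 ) 3C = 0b110110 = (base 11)4A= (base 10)54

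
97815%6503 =270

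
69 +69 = 138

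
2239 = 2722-483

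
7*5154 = 36078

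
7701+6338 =14039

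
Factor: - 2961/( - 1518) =987/506 = 2^( - 1) * 3^1 * 7^1*11^( - 1) * 23^( - 1)*47^1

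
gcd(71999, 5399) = 1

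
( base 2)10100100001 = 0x521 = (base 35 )12I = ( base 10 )1313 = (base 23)2B2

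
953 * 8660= 8252980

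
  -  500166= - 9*55574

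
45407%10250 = 4407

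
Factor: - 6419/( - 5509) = 917/787 =7^1*131^1*787^( - 1)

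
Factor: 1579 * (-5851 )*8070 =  - 2^1 * 3^1*5^1*269^1*1579^1*5851^1 = - 74556543030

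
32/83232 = 1/2601 = 0.00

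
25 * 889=22225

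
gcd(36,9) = 9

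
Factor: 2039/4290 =2^(  -  1)*3^(-1 )*5^( - 1 )*11^( - 1)*13^( - 1 )*2039^1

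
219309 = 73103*3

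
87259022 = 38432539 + 48826483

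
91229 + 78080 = 169309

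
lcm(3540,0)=0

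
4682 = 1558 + 3124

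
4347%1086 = 3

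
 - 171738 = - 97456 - 74282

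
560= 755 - 195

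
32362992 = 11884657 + 20478335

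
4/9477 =4/9477 = 0.00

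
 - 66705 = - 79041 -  - 12336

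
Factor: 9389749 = 37^1*253777^1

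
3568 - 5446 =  - 1878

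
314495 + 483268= 797763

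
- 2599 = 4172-6771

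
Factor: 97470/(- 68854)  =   - 48735/34427 =- 3^3*5^1*19^2*173^ ( - 1)*199^( - 1 )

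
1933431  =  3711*521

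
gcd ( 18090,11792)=134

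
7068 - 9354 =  - 2286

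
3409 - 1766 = 1643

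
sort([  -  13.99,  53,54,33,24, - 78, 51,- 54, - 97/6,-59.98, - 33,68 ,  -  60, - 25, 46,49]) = [-78, - 60, - 59.98 ,-54, - 33, -25,-97/6, - 13.99,24, 33, 46, 49,  51, 53, 54,68 ] 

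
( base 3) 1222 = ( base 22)29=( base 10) 53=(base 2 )110101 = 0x35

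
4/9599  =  4/9599= 0.00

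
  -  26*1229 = -31954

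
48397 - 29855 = 18542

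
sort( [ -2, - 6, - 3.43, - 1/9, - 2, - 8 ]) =[  -  8, - 6,- 3.43,-2, - 2, - 1/9]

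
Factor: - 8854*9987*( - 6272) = 554600960256  =  2^8 * 3^1*7^2*19^1*233^1 * 3329^1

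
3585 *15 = 53775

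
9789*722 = 7067658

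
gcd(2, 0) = 2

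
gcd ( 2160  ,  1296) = 432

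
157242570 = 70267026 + 86975544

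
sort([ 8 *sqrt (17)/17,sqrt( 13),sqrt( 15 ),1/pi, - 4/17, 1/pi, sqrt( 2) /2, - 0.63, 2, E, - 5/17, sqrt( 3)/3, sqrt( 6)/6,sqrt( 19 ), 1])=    [ - 0.63, - 5/17,  -  4/17, 1/pi, 1/pi, sqrt( 6 )/6, sqrt( 3) /3, sqrt( 2) /2, 1, 8*sqrt (17 )/17, 2, E,sqrt( 13 ),sqrt( 15), sqrt( 19)]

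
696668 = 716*973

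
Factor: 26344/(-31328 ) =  - 2^( - 2 )*11^(-1 )*37^1 = -  37/44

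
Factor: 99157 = 229^1*433^1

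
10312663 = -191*( - 53993)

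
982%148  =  94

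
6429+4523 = 10952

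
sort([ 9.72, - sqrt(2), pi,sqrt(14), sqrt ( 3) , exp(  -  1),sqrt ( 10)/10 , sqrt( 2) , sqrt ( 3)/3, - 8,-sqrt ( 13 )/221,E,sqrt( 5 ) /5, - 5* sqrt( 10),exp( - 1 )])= [ - 5*sqrt (10), - 8, - sqrt( 2 ) , - sqrt (13) /221, sqrt(10)/10, exp( - 1), exp( - 1), sqrt(5)/5,sqrt(3 )/3, sqrt( 2),sqrt(3),E, pi,sqrt( 14 ),  9.72]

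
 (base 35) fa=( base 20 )16F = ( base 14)2a3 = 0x217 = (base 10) 535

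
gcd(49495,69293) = 9899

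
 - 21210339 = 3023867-24234206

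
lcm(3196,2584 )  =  121448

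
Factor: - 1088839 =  - 1088839^1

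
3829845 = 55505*69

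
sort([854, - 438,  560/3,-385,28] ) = [ - 438, -385, 28, 560/3,854]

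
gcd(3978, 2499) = 51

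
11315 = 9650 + 1665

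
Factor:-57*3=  - 3^2*19^1 = - 171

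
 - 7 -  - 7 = 0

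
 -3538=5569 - 9107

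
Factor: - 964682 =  - 2^1*17^2*1669^1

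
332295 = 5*66459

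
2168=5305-3137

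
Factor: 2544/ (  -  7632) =-1/3 = -3^(-1)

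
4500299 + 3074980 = 7575279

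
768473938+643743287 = 1412217225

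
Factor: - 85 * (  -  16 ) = 2^4*5^1*17^1 = 1360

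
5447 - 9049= - 3602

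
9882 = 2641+7241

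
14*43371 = 607194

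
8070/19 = 8070/19 = 424.74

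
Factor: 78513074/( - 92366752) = - 39256537/46183376 = - 2^(-4)*19^(  -  1)*43^( - 1)*  1039^1*3533^(- 1)*37783^1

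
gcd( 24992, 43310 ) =142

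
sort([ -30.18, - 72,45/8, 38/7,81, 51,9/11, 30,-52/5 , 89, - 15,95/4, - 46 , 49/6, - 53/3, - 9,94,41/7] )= [-72, - 46, - 30.18,-53/3, - 15, - 52/5,-9, 9/11, 38/7, 45/8,41/7, 49/6,95/4, 30 , 51, 81, 89, 94 ] 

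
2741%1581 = 1160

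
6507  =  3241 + 3266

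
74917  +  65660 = 140577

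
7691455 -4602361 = 3089094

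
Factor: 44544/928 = 48 = 2^4*3^1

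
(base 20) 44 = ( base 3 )10010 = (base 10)84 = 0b1010100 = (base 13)66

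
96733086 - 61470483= 35262603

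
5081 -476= 4605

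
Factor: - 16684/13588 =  - 97/79 = -79^( - 1)*97^1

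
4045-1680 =2365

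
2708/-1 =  - 2708/1 = - 2708.00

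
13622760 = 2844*4790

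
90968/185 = 90968/185 =491.72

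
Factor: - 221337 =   -  3^2 * 24593^1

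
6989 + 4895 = 11884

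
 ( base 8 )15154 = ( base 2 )1101001101100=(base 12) 3ab8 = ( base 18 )12fe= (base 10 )6764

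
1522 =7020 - 5498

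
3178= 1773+1405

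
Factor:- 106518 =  - 2^1*3^1*41^1*433^1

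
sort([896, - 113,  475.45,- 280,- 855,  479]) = [ - 855,  -  280,-113, 475.45, 479, 896 ]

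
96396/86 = 48198/43 = 1120.88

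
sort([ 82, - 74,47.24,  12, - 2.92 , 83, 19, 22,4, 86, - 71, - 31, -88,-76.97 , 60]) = [ - 88, -76.97,-74,  -  71, - 31, - 2.92, 4, 12,19, 22, 47.24,  60, 82,83, 86]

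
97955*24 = 2350920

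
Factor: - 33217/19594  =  -2^(-1 )*59^1*97^( -1 ) * 101^( - 1)*563^1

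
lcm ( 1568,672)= 4704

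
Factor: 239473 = 13^3*109^1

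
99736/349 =285 + 271/349= 285.78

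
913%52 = 29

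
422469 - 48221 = 374248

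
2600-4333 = -1733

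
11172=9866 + 1306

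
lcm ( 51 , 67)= 3417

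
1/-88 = -1 + 87/88 =- 0.01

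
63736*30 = 1912080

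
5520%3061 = 2459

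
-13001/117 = -112 + 103/117 =- 111.12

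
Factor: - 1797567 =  - 3^1  *199^1 * 3011^1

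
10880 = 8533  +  2347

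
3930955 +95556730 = 99487685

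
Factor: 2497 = 11^1 *227^1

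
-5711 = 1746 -7457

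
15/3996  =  5/1332 =0.00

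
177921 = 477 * 373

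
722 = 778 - 56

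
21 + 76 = 97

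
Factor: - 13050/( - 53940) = 15/62  =  2^( - 1 ) * 3^1*5^1* 31^(  -  1 ) 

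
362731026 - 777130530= - 414399504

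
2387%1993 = 394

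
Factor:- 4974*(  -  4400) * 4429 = 96931322400 = 2^5 * 3^1 * 5^2*11^1 * 43^1* 103^1*829^1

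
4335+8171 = 12506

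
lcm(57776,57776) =57776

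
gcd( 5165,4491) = 1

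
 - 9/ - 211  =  9/211 =0.04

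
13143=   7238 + 5905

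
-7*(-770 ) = 5390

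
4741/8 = 4741/8 = 592.62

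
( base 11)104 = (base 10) 125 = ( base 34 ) 3N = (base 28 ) 4d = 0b1111101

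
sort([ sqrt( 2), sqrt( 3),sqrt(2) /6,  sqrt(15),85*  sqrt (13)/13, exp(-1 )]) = [sqrt(2)/6, exp( -1) , sqrt( 2), sqrt( 3), sqrt( 15), 85 * sqrt(13) /13] 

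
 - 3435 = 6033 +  - 9468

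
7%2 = 1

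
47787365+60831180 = 108618545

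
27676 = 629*44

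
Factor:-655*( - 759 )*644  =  320161380 = 2^2*3^1*5^1*7^1*11^1*23^2 * 131^1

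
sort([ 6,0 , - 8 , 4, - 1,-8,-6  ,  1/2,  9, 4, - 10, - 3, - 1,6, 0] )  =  [ - 10,-8, - 8,-6, - 3, -1,-1,0,0,1/2,4, 4 , 6,  6,9]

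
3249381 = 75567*43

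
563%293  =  270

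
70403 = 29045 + 41358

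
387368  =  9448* 41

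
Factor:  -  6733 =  - 6733^1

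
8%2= 0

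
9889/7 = 1412+ 5/7=1412.71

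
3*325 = 975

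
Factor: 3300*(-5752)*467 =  - 2^5*3^1*5^2*11^1*467^1*719^1 = - 8864407200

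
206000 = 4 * 51500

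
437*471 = 205827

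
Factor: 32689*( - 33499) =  - 97^1*139^1*241^1*337^1 = - 1095048811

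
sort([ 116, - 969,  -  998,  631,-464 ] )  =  [ - 998 ,  -  969, - 464,116, 631]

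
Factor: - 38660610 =- 2^1*3^1 * 5^1*443^1 * 2909^1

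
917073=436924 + 480149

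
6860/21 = 326+2/3 = 326.67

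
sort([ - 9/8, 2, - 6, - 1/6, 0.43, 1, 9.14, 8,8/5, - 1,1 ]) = [ - 6, - 9/8, - 1,-1/6,0.43,1,1,8/5 , 2,8,9.14]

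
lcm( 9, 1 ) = 9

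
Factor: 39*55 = 2145=3^1 *5^1 * 11^1 * 13^1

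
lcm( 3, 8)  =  24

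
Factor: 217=7^1*31^1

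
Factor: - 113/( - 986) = 2^ ( - 1)*17^( - 1 ) * 29^ ( - 1 ) *113^1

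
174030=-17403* ( - 10)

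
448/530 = 224/265 = 0.85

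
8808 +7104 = 15912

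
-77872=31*( - 2512)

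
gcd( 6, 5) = 1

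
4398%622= 44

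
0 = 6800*0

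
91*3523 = 320593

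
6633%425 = 258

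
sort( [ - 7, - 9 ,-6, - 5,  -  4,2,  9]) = [-9, - 7 ,-6, - 5, - 4, 2,9] 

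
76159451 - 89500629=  - 13341178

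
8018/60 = 4009/30  =  133.63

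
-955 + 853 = -102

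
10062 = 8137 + 1925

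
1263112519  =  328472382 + 934640137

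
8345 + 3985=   12330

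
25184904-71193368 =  - 46008464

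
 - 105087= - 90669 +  - 14418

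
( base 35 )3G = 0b1111001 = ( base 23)56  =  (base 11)100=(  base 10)121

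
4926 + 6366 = 11292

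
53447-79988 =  - 26541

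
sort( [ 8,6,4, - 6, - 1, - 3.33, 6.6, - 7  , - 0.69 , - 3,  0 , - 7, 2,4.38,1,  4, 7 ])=[  -  7, - 7, - 6, -3.33, - 3,  -  1, - 0.69, 0,1,  2,4 , 4,4.38, 6, 6.6,7, 8] 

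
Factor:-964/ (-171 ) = 2^2*3^( - 2 )*19^(-1 )*241^1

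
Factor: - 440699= - 7^1*157^1*401^1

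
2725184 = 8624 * 316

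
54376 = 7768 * 7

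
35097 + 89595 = 124692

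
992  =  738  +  254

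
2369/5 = 2369/5 = 473.80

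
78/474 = 13/79 = 0.16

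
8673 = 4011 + 4662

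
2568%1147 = 274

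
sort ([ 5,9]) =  [5,9 ]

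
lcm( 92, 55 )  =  5060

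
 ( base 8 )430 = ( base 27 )aa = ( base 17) g8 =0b100011000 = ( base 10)280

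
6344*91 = 577304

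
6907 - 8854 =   -  1947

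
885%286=27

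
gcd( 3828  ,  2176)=4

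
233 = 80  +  153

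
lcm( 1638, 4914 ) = 4914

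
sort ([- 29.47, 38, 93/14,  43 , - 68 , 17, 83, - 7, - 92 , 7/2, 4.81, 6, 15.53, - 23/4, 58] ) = [ - 92, - 68 ,-29.47, - 7, - 23/4, 7/2, 4.81, 6,93/14,15.53,  17 , 38 , 43,58, 83 ]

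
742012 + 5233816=5975828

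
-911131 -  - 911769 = 638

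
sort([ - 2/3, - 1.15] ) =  [- 1.15,  -  2/3] 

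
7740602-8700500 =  - 959898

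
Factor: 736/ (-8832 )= - 2^( - 2)*3^ (-1) = - 1/12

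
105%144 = 105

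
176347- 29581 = 146766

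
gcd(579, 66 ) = 3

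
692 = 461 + 231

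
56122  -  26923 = 29199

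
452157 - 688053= -235896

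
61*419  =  25559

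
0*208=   0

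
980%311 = 47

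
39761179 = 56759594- 16998415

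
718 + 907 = 1625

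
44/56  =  11/14  =  0.79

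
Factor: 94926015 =3^2*5^1*281^1*7507^1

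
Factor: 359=359^1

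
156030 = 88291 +67739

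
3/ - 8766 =- 1 + 2921/2922 = -0.00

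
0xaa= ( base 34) 50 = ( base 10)170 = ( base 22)7g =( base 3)20022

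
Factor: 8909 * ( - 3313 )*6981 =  -3^1  *13^1*59^1* 151^1 *179^1 * 3313^1= - 206047824177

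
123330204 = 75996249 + 47333955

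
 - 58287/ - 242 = 240+207/242 = 240.86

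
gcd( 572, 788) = 4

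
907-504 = 403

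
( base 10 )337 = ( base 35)9m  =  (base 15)177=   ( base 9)414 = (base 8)521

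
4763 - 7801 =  - 3038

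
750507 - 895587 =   -  145080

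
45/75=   3/5 = 0.60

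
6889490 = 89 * 77410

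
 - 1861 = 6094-7955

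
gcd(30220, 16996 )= 4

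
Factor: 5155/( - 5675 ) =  - 1031/1135=   -5^( - 1) * 227^( - 1)*1031^1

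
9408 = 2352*4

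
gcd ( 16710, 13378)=2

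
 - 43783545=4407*( -9935)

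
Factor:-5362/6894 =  - 3^(-2)*7^1 =- 7/9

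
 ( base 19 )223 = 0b1011111011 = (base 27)117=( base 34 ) mf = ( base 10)763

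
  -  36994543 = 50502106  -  87496649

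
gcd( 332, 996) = 332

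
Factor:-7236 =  - 2^2*3^3*67^1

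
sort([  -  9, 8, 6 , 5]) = [-9,5, 6, 8]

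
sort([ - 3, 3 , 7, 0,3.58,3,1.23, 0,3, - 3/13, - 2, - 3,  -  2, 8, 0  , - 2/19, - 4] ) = [ - 4, - 3, - 3, - 2, - 2, - 3/13, - 2/19, 0, 0, 0, 1.23, 3,3,3, 3.58,7, 8 ]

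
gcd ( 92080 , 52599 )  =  1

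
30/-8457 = -1  +  2809/2819 = -0.00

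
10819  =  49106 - 38287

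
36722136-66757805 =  - 30035669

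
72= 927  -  855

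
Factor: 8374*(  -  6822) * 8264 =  - 2^5*3^2*53^1*79^1*379^1*1033^1 = - 472101064992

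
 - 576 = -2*288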